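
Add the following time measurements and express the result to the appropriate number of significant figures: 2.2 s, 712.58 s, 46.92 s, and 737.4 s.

1499.1 s

2.2 s + 712.58 s + 46.92 s + 737.4 s = 1499.10 s.
Addition/subtraction keeps the fewest decimal places: 2.2 → 1 decimal place, 712.58 → 2 decimal places, 46.92 → 2 decimal places, 737.4 → 1 decimal place; limit is 1.
Rounded to 1 decimal place: 1499.1 s.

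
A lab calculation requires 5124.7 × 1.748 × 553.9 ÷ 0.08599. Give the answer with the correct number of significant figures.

5124.7 × 1.748 × 553.9 ÷ 0.08599 = 57702322.1868…
Multiplication/division keeps the fewest significant figures: 5124.7 → 5 s.f., 1.748 → 4 s.f., 553.9 → 4 s.f., 0.08599 → 4 s.f.; limit is 4.
Rounded to 4 significant figures: 5.770 × 10^7.

5.770 × 10^7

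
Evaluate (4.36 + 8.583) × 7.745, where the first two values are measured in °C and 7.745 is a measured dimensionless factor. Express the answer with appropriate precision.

100.2 °C

4.36 °C + 8.583 °C = 12.943 °C; the sum is limited to 2 decimal places (4 s.f.).
Carrying full precision, 12.943 × 7.745 = 100.243535 °C; 7.745 has 4 s.f., so the result keeps min(4, 4) = 4 s.f.
Rounded to 4 significant figures: 100.2 °C.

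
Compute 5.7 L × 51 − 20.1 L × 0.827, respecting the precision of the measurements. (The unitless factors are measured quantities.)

2.7 × 10² L

5.7 × 51 = 290.7 → 2.9 × 10² L (2 s.f., last digit at the 10^1 place).
20.1 × 0.827 = 16.6227 → 16.6 L (3 s.f., last digit at the 10^-1 place).
Difference: 274.0773 L; keep the coarser place, 10^1.
Result: 2.7 × 10² L.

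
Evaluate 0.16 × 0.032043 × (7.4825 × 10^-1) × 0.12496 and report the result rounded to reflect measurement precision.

0.16 × 0.032043 × (7.4825 × 10^-1) × 0.12496 = 0.000479370047482…
Multiplication/division keeps the fewest significant figures: 0.16 → 2 s.f., 0.032043 → 5 s.f., 7.4825 × 10^-1 → 5 s.f., 0.12496 → 5 s.f.; limit is 2.
Rounded to 2 significant figures: 4.8 × 10^-4.

4.8 × 10^-4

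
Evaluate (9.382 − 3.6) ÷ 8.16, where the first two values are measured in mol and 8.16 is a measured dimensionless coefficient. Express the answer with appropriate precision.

0.71 mol

9.382 mol − 3.6 mol = 5.782 mol; the difference is limited to 1 decimal place (2 s.f.).
Carrying full precision, 5.782 ÷ 8.16 = 0.708578431373… mol; 8.16 has 3 s.f., so the result keeps min(2, 3) = 2 s.f.
Rounded to 2 significant figures: 0.71 mol.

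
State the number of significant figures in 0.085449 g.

0.085449: leading zeros are not significant.

5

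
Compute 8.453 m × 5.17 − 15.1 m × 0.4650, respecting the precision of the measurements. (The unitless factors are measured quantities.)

36.7 m

8.453 × 5.17 = 43.70201 → 43.7 m (3 s.f., last digit at the 10^-1 place).
15.1 × 0.4650 = 7.0215 → 7.02 m (3 s.f., last digit at the 10^-2 place).
Difference: 36.68051 m; keep the coarser place, 10^-1.
Result: 36.7 m.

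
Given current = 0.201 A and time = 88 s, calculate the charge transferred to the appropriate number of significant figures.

18 C

charge transferred = 0.201 A × 88 s = 17.688 C.
0.201 has 3 significant figures; 88 has 2.
Division/multiplication keeps the fewest: 2 significant figures.
Rounded: 18 C.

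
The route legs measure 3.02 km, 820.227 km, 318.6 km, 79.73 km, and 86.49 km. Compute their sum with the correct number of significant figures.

1308.1 km

3.02 km + 820.227 km + 318.6 km + 79.73 km + 86.49 km = 1308.067 km.
Addition/subtraction keeps the fewest decimal places: 3.02 → 2 decimal places, 820.227 → 3 decimal places, 318.6 → 1 decimal place, 79.73 → 2 decimal places, 86.49 → 2 decimal places; limit is 1.
Rounded to 1 decimal place: 1308.1 km.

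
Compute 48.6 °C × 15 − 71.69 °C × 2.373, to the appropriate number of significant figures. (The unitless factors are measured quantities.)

48.6 × 15 = 729 → 7.3 × 10^2 °C (2 s.f., last digit at the 10^1 place).
71.69 × 2.373 = 170.12037 → 170.1 °C (4 s.f., last digit at the 10^-1 place).
Difference: 558.87963 °C; keep the coarser place, 10^1.
Result: 5.6 × 10^2 °C.

5.6 × 10^2 °C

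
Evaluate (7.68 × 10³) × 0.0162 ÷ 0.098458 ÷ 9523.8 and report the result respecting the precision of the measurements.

(7.68 × 10³) × 0.0162 ÷ 0.098458 ÷ 9523.8 = 0.13268290097…
Multiplication/division keeps the fewest significant figures: 7.68 × 10³ → 3 s.f., 0.0162 → 3 s.f., 0.098458 → 5 s.f., 9523.8 → 5 s.f.; limit is 3.
Rounded to 3 significant figures: 0.133.

0.133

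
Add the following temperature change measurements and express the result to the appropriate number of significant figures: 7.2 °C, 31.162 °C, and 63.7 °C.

7.2 °C + 31.162 °C + 63.7 °C = 102.062 °C.
Addition/subtraction keeps the fewest decimal places: 7.2 → 1 decimal place, 31.162 → 3 decimal places, 63.7 → 1 decimal place; limit is 1.
Rounded to 1 decimal place: 102.1 °C.

102.1 °C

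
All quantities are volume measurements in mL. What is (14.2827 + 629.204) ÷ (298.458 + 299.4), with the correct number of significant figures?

14.2827 + 629.204 = 643.4867, limited to 3 d.p. → 6 s.f.; 298.458 + 299.4 = 597.858, limited to 1 d.p. → 4 s.f.
Carrying full precision, 643.4867 ÷ 597.858 = 1.07632029679…; keep min(6, 4) = 4 s.f.
Rounded to 4 significant figures: 1.076.

1.076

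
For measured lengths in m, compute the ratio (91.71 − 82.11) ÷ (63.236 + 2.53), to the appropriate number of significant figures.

0.146

91.71 − 82.11 = 9.60, limited to 2 d.p. → 3 s.f.; 63.236 + 2.53 = 65.766, limited to 2 d.p. → 4 s.f.
Carrying full precision, 9.60 ÷ 65.766 = 0.145972082839…; keep min(3, 4) = 3 s.f.
Rounded to 3 significant figures: 0.146.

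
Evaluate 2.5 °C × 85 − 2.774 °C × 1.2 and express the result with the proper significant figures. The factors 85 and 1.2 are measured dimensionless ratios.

2.1 × 10^2 °C

2.5 × 85 = 212.5 → 2.1 × 10^2 °C (2 s.f., last digit at the 10^1 place).
2.774 × 1.2 = 3.3288 → 3.3 °C (2 s.f., last digit at the 10^-1 place).
Difference: 209.1712 °C; keep the coarser place, 10^1.
Result: 2.1 × 10^2 °C.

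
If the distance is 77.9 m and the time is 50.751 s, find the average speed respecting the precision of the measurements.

average speed = 77.9 m ÷ 50.751 s = 1.53494512423… m/s.
77.9 has 3 significant figures; 50.751 has 5.
Division/multiplication keeps the fewest: 3 significant figures.
Rounded: 1.53 m/s.

1.53 m/s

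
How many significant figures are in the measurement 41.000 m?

5

41.000: trailing zeros after a decimal point are significant.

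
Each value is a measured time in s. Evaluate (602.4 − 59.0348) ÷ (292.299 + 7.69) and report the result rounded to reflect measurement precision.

1.811

602.4 − 59.0348 = 543.3652, limited to 1 d.p. → 4 s.f.; 292.299 + 7.69 = 299.989, limited to 2 d.p. → 5 s.f.
Carrying full precision, 543.3652 ÷ 299.989 = 1.81128374707…; keep min(4, 5) = 4 s.f.
Rounded to 4 significant figures: 1.811.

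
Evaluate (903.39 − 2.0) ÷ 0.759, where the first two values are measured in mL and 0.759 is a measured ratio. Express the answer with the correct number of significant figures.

903.39 mL − 2.0 mL = 901.39 mL; the difference is limited to 1 decimal place (4 s.f.).
Carrying full precision, 901.39 ÷ 0.759 = 1187.60210804… mL; 0.759 has 3 s.f., so the result keeps min(4, 3) = 3 s.f.
Rounded to 3 significant figures: 1.19 × 10³ mL.

1.19 × 10³ mL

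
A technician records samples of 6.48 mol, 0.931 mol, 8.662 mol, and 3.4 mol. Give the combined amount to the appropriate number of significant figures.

19.5 mol

6.48 mol + 0.931 mol + 8.662 mol + 3.4 mol = 19.473 mol.
Addition/subtraction keeps the fewest decimal places: 6.48 → 2 decimal places, 0.931 → 3 decimal places, 8.662 → 3 decimal places, 3.4 → 1 decimal place; limit is 1.
Rounded to 1 decimal place: 19.5 mol.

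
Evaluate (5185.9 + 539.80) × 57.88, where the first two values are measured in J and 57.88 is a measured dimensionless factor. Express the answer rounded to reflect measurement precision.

5185.9 J + 539.80 J = 5725.70 J; the sum is limited to 1 decimal place (5 s.f.).
Carrying full precision, 5725.70 × 57.88 = 331403.516 J; 57.88 has 4 s.f., so the result keeps min(5, 4) = 4 s.f.
Rounded to 4 significant figures: 3.314 × 10^5 J.

3.314 × 10^5 J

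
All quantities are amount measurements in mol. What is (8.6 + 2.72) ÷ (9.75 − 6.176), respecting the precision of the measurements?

8.6 + 2.72 = 11.32, limited to 1 d.p. → 3 s.f.; 9.75 − 6.176 = 3.574, limited to 2 d.p. → 3 s.f.
Carrying full precision, 11.32 ÷ 3.574 = 3.16731952994…; keep min(3, 3) = 3 s.f.
Rounded to 3 significant figures: 3.17.

3.17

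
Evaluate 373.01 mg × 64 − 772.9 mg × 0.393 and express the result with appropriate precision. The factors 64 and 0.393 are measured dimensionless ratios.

373.01 × 64 = 23872.64 → 2.4 × 10^4 mg (2 s.f., last digit at the 10^3 place).
772.9 × 0.393 = 303.7497 → 304 mg (3 s.f., last digit at the 10^0 place).
Difference: 23568.8903 mg; keep the coarser place, 10^3.
Result: 2.4 × 10^4 mg.

2.4 × 10^4 mg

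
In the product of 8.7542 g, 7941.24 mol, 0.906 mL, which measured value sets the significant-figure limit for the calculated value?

0.906 mL

8.7542 g → 5 s.f.; 7941.24 mol → 6 s.f.; 0.906 mL → 3 s.f.
The fewest is 3 significant figures, from 0.906 mL.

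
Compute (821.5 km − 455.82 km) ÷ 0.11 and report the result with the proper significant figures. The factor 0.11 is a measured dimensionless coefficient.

3.3 × 10^3 km

821.5 km − 455.82 km = 365.68 km; the difference is limited to 1 decimal place (4 s.f.).
Carrying full precision, 365.68 ÷ 0.11 = 3324.36363636… km; 0.11 has 2 s.f., so the result keeps min(4, 2) = 2 s.f.
Rounded to 2 significant figures: 3.3 × 10^3 km.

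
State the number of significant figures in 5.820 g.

4

5.820: trailing zeros after a decimal point are significant.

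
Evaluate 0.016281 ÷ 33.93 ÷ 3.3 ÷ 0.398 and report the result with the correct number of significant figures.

3.7 × 10^-4

0.016281 ÷ 33.93 ÷ 3.3 ÷ 0.398 = 0.000365342507086…
Multiplication/division keeps the fewest significant figures: 0.016281 → 5 s.f., 33.93 → 4 s.f., 3.3 → 2 s.f., 0.398 → 3 s.f.; limit is 2.
Rounded to 2 significant figures: 3.7 × 10^-4.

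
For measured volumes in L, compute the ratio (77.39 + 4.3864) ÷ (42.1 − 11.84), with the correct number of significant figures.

2.70

77.39 + 4.3864 = 81.7764, limited to 2 d.p. → 4 s.f.; 42.1 − 11.84 = 30.26, limited to 1 d.p. → 3 s.f.
Carrying full precision, 81.7764 ÷ 30.26 = 2.70245869134…; keep min(4, 3) = 3 s.f.
Rounded to 3 significant figures: 2.70.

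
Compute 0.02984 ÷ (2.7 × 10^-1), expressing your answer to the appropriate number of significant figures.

0.11

0.02984 ÷ (2.7 × 10^-1) = 0.110518518519…
Multiplication/division keeps the fewest significant figures: 0.02984 → 4 s.f., 2.7 × 10^-1 → 2 s.f.; limit is 2.
Rounded to 2 significant figures: 0.11.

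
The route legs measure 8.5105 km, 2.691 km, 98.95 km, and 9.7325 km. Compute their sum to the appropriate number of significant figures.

119.88 km

8.5105 km + 2.691 km + 98.95 km + 9.7325 km = 119.8840 km.
Addition/subtraction keeps the fewest decimal places: 8.5105 → 4 decimal places, 2.691 → 3 decimal places, 98.95 → 2 decimal places, 9.7325 → 4 decimal places; limit is 2.
Rounded to 2 decimal places: 119.88 km.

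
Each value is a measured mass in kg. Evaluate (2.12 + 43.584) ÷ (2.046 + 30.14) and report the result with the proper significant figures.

1.420

2.12 + 43.584 = 45.704, limited to 2 d.p. → 4 s.f.; 2.046 + 30.14 = 32.186, limited to 2 d.p. → 4 s.f.
Carrying full precision, 45.704 ÷ 32.186 = 1.41999627167…; keep min(4, 4) = 4 s.f.
Rounded to 4 significant figures: 1.420.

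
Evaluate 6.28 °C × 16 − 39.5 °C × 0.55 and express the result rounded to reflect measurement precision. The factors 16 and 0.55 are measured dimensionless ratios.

6.28 × 16 = 100.48 → 1.0 × 10^2 °C (2 s.f., last digit at the 10^1 place).
39.5 × 0.55 = 21.725 → 22 °C (2 s.f., last digit at the 10^0 place).
Difference: 78.755 °C; keep the coarser place, 10^1.
Result: 8 × 10^1 °C.

8 × 10^1 °C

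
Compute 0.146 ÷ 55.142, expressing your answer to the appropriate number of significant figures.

0.00265

0.146 ÷ 55.142 = 0.00264770954989…
Multiplication/division keeps the fewest significant figures: 0.146 → 3 s.f., 55.142 → 5 s.f.; limit is 3.
Rounded to 3 significant figures: 0.00265.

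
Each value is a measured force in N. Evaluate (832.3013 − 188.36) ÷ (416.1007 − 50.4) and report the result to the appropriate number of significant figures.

1.761

832.3013 − 188.36 = 643.9413, limited to 2 d.p. → 5 s.f.; 416.1007 − 50.4 = 365.7007, limited to 1 d.p. → 4 s.f.
Carrying full precision, 643.9413 ÷ 365.7007 = 1.76084240473…; keep min(5, 4) = 4 s.f.
Rounded to 4 significant figures: 1.761.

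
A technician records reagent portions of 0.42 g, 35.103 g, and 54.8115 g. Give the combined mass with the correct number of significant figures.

0.42 g + 35.103 g + 54.8115 g = 90.3345 g.
Addition/subtraction keeps the fewest decimal places: 0.42 → 2 decimal places, 35.103 → 3 decimal places, 54.8115 → 4 decimal places; limit is 2.
Rounded to 2 decimal places: 90.33 g.

90.33 g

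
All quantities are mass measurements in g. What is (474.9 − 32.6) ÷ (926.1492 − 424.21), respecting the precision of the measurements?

474.9 − 32.6 = 442.3, limited to 1 d.p. → 4 s.f.; 926.1492 − 424.21 = 501.9392, limited to 2 d.p. → 5 s.f.
Carrying full precision, 442.3 ÷ 501.9392 = 0.881182422094…; keep min(4, 5) = 4 s.f.
Rounded to 4 significant figures: 0.8812.

0.8812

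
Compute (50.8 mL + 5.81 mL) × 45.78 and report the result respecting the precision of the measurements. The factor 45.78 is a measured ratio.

50.8 mL + 5.81 mL = 56.61 mL; the sum is limited to 1 decimal place (3 s.f.).
Carrying full precision, 56.61 × 45.78 = 2591.6058 mL; 45.78 has 4 s.f., so the result keeps min(3, 4) = 3 s.f.
Rounded to 3 significant figures: 2.59 × 10^3 mL.

2.59 × 10^3 mL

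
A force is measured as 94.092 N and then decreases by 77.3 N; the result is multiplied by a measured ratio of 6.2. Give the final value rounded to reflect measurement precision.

94.092 N − 77.3 N = 16.792 N; the difference is limited to 1 decimal place (3 s.f.).
Carrying full precision, 16.792 × 6.2 = 104.1104 N; 6.2 has 2 s.f., so the result keeps min(3, 2) = 2 s.f.
Rounded to 2 significant figures: 1.0 × 10² N.

1.0 × 10² N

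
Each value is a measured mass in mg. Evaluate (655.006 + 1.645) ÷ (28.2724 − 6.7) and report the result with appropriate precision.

30.4

655.006 + 1.645 = 656.651, limited to 3 d.p. → 6 s.f.; 28.2724 − 6.7 = 21.5724, limited to 1 d.p. → 3 s.f.
Carrying full precision, 656.651 ÷ 21.5724 = 30.4394040533…; keep min(6, 3) = 3 s.f.
Rounded to 3 significant figures: 30.4.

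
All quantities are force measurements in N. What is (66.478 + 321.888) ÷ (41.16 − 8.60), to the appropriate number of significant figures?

66.478 + 321.888 = 388.366, limited to 3 d.p. → 6 s.f.; 41.16 − 8.60 = 32.56, limited to 2 d.p. → 4 s.f.
Carrying full precision, 388.366 ÷ 32.56 = 11.9277027027…; keep min(6, 4) = 4 s.f.
Rounded to 4 significant figures: 11.93.

11.93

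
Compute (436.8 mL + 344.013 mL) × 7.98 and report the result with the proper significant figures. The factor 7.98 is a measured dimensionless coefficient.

436.8 mL + 344.013 mL = 780.813 mL; the sum is limited to 1 decimal place (4 s.f.).
Carrying full precision, 780.813 × 7.98 = 6230.88774 mL; 7.98 has 3 s.f., so the result keeps min(4, 3) = 3 s.f.
Rounded to 3 significant figures: 6.23 × 10^3 mL.

6.23 × 10^3 mL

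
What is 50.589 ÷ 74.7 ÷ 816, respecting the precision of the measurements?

50.589 ÷ 74.7 ÷ 816 = 0.000829937396645…
Multiplication/division keeps the fewest significant figures: 50.589 → 5 s.f., 74.7 → 3 s.f., 816 → 3 s.f.; limit is 3.
Rounded to 3 significant figures: 8.30 × 10⁻⁴.

8.30 × 10⁻⁴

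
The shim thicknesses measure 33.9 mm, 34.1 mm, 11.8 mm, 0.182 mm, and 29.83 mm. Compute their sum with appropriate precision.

109.8 mm

33.9 mm + 34.1 mm + 11.8 mm + 0.182 mm + 29.83 mm = 109.812 mm.
Addition/subtraction keeps the fewest decimal places: 33.9 → 1 decimal place, 34.1 → 1 decimal place, 11.8 → 1 decimal place, 0.182 → 3 decimal places, 29.83 → 2 decimal places; limit is 1.
Rounded to 1 decimal place: 109.8 mm.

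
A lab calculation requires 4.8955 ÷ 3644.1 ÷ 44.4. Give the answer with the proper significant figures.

3.03 × 10⁻⁵

4.8955 ÷ 3644.1 ÷ 44.4 = 0.0000302568560163…
Multiplication/division keeps the fewest significant figures: 4.8955 → 5 s.f., 3644.1 → 5 s.f., 44.4 → 3 s.f.; limit is 3.
Rounded to 3 significant figures: 3.03 × 10⁻⁵.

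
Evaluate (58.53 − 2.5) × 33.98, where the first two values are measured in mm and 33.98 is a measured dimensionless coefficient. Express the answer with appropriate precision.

1.90 × 10³ mm

58.53 mm − 2.5 mm = 56.03 mm; the difference is limited to 1 decimal place (3 s.f.).
Carrying full precision, 56.03 × 33.98 = 1903.8994 mm; 33.98 has 4 s.f., so the result keeps min(3, 4) = 3 s.f.
Rounded to 3 significant figures: 1.90 × 10³ mm.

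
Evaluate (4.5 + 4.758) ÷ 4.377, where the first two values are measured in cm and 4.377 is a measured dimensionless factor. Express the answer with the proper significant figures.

2.1 cm

4.5 cm + 4.758 cm = 9.258 cm; the sum is limited to 1 decimal place (2 s.f.).
Carrying full precision, 9.258 ÷ 4.377 = 2.11514736121… cm; 4.377 has 4 s.f., so the result keeps min(2, 4) = 2 s.f.
Rounded to 2 significant figures: 2.1 cm.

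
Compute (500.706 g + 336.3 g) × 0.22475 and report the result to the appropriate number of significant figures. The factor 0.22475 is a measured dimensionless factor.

500.706 g + 336.3 g = 837.006 g; the sum is limited to 1 decimal place (4 s.f.).
Carrying full precision, 837.006 × 0.22475 = 188.1170985 g; 0.22475 has 5 s.f., so the result keeps min(4, 5) = 4 s.f.
Rounded to 4 significant figures: 188.1 g.

188.1 g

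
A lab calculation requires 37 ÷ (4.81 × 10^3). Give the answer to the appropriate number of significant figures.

37 ÷ (4.81 × 10^3) = 0.00769230769231…
Multiplication/division keeps the fewest significant figures: 37 → 2 s.f., 4.81 × 10^3 → 3 s.f.; limit is 2.
Rounded to 2 significant figures: 7.7 × 10^-3.

7.7 × 10^-3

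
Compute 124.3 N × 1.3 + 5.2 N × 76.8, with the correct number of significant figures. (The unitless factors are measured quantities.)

5.6 × 10^2 N

124.3 × 1.3 = 161.59 → 1.6 × 10^2 N (2 s.f., last digit at the 10^1 place).
5.2 × 76.8 = 399.36 → 4.0 × 10^2 N (2 s.f., last digit at the 10^1 place).
Sum: 560.95 N; keep the coarser place, 10^1.
Result: 5.6 × 10^2 N.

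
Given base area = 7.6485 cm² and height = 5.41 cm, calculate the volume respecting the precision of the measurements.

41.4 cm³

volume = 7.6485 cm² × 5.41 cm = 41.378385 cm³.
7.6485 has 5 significant figures; 5.41 has 3.
Division/multiplication keeps the fewest: 3 significant figures.
Rounded: 41.4 cm³.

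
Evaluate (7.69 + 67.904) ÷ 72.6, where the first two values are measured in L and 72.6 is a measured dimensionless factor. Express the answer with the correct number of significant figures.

1.04 L

7.69 L + 67.904 L = 75.594 L; the sum is limited to 2 decimal places (4 s.f.).
Carrying full precision, 75.594 ÷ 72.6 = 1.04123966942… L; 72.6 has 3 s.f., so the result keeps min(4, 3) = 3 s.f.
Rounded to 3 significant figures: 1.04 L.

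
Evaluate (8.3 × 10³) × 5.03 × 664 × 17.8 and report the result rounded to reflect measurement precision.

4.9 × 10⁸

(8.3 × 10³) × 5.03 × 664 × 17.8 = 493439780.8
Multiplication/division keeps the fewest significant figures: 8.3 × 10³ → 2 s.f., 5.03 → 3 s.f., 664 → 3 s.f., 17.8 → 3 s.f.; limit is 2.
Rounded to 2 significant figures: 4.9 × 10⁸.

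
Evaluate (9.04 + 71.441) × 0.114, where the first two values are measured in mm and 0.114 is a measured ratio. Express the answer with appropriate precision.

9.04 mm + 71.441 mm = 80.481 mm; the sum is limited to 2 decimal places (4 s.f.).
Carrying full precision, 80.481 × 0.114 = 9.174834 mm; 0.114 has 3 s.f., so the result keeps min(4, 3) = 3 s.f.
Rounded to 3 significant figures: 9.17 mm.

9.17 mm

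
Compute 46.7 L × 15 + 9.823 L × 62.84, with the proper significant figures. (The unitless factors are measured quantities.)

1.32 × 10³ L

46.7 × 15 = 700.5 → 7.0 × 10² L (2 s.f., last digit at the 10^1 place).
9.823 × 62.84 = 617.27732 → 617.3 L (4 s.f., last digit at the 10^-1 place).
Sum: 1317.77732 L; keep the coarser place, 10^1.
Result: 1.32 × 10³ L.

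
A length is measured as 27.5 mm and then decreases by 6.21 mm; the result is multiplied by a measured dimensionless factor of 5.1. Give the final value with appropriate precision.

27.5 mm − 6.21 mm = 21.29 mm; the difference is limited to 1 decimal place (3 s.f.).
Carrying full precision, 21.29 × 5.1 = 108.579 mm; 5.1 has 2 s.f., so the result keeps min(3, 2) = 2 s.f.
Rounded to 2 significant figures: 1.1 × 10² mm.

1.1 × 10² mm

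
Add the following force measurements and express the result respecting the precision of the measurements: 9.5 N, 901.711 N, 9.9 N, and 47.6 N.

968.7 N

9.5 N + 901.711 N + 9.9 N + 47.6 N = 968.711 N.
Addition/subtraction keeps the fewest decimal places: 9.5 → 1 decimal place, 901.711 → 3 decimal places, 9.9 → 1 decimal place, 47.6 → 1 decimal place; limit is 1.
Rounded to 1 decimal place: 968.7 N.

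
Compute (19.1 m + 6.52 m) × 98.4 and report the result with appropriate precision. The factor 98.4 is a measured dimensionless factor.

2.52 × 10^3 m

19.1 m + 6.52 m = 25.62 m; the sum is limited to 1 decimal place (3 s.f.).
Carrying full precision, 25.62 × 98.4 = 2521.008 m; 98.4 has 3 s.f., so the result keeps min(3, 3) = 3 s.f.
Rounded to 3 significant figures: 2.52 × 10^3 m.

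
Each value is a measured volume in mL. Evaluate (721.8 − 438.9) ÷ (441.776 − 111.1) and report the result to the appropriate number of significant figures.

0.8555

721.8 − 438.9 = 282.9, limited to 1 d.p. → 4 s.f.; 441.776 − 111.1 = 330.676, limited to 1 d.p. → 4 s.f.
Carrying full precision, 282.9 ÷ 330.676 = 0.855520207091…; keep min(4, 4) = 4 s.f.
Rounded to 4 significant figures: 0.8555.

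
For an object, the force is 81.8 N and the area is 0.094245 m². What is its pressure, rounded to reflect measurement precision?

pressure = 81.8 N ÷ 0.094245 m² = 867.950554406… Pa.
81.8 has 3 significant figures; 0.094245 has 5.
Division/multiplication keeps the fewest: 3 significant figures.
Rounded: 868 Pa.

868 Pa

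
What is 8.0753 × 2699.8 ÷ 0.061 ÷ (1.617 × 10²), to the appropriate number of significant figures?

2.2 × 10³

8.0753 × 2699.8 ÷ 0.061 ÷ (1.617 × 10²) = 2210.29582611…
Multiplication/division keeps the fewest significant figures: 8.0753 → 5 s.f., 2699.8 → 5 s.f., 0.061 → 2 s.f., 1.617 × 10² → 4 s.f.; limit is 2.
Rounded to 2 significant figures: 2.2 × 10³.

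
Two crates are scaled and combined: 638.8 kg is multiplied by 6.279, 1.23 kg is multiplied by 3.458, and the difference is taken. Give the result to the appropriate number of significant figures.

638.8 × 6.279 = 4011.0252 → 4011 kg (4 s.f., last digit at the 10^0 place).
1.23 × 3.458 = 4.25334 → 4.25 kg (3 s.f., last digit at the 10^-2 place).
Difference: 4006.77186 kg; keep the coarser place, 10^0.
Result: 4007 kg.

4007 kg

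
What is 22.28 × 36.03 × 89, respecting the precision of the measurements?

7.1 × 10^4

22.28 × 36.03 × 89 = 71444.6076
Multiplication/division keeps the fewest significant figures: 22.28 → 4 s.f., 36.03 → 4 s.f., 89 → 2 s.f.; limit is 2.
Rounded to 2 significant figures: 7.1 × 10^4.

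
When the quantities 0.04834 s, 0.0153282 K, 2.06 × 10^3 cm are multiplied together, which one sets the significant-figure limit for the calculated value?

2.06 × 10^3 cm

0.04834 s → 4 s.f.; 0.0153282 K → 6 s.f.; 2.06 × 10^3 cm → 3 s.f.
The fewest is 3 significant figures, from 2.06 × 10^3 cm.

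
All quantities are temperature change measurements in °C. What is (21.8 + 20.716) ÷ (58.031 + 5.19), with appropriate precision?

21.8 + 20.716 = 42.516, limited to 1 d.p. → 3 s.f.; 58.031 + 5.19 = 63.221, limited to 2 d.p. → 4 s.f.
Carrying full precision, 42.516 ÷ 63.221 = 0.672498062353…; keep min(3, 4) = 3 s.f.
Rounded to 3 significant figures: 0.672.

0.672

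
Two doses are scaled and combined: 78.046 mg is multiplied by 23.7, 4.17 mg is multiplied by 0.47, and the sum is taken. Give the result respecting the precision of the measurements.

78.046 × 23.7 = 1849.6902 → 1.85 × 10^3 mg (3 s.f., last digit at the 10^1 place).
4.17 × 0.47 = 1.9599 → 2.0 mg (2 s.f., last digit at the 10^-1 place).
Sum: 1851.6501 mg; keep the coarser place, 10^1.
Result: 1.85 × 10^3 mg.

1.85 × 10^3 mg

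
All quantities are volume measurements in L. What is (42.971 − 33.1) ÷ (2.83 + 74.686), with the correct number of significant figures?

42.971 − 33.1 = 9.871, limited to 1 d.p. → 2 s.f.; 2.83 + 74.686 = 77.516, limited to 2 d.p. → 4 s.f.
Carrying full precision, 9.871 ÷ 77.516 = 0.127341452087…; keep min(2, 4) = 2 s.f.
Rounded to 2 significant figures: 1.3 × 10^-1.

1.3 × 10^-1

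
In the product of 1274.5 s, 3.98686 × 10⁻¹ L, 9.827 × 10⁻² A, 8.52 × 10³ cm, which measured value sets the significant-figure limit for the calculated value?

8.52 × 10³ cm

1274.5 s → 5 s.f.; 3.98686 × 10⁻¹ L → 6 s.f.; 9.827 × 10⁻² A → 4 s.f.; 8.52 × 10³ cm → 3 s.f.
The fewest is 3 significant figures, from 8.52 × 10³ cm.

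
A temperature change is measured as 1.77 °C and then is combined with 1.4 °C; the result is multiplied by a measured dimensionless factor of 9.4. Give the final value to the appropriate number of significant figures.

1.77 °C + 1.4 °C = 3.17 °C; the sum is limited to 1 decimal place (2 s.f.).
Carrying full precision, 3.17 × 9.4 = 29.798 °C; 9.4 has 2 s.f., so the result keeps min(2, 2) = 2 s.f.
Rounded to 2 significant figures: 3.0 × 10^1 °C.

3.0 × 10^1 °C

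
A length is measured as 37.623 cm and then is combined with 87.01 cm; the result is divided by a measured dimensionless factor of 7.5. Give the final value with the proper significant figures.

17 cm

37.623 cm + 87.01 cm = 124.633 cm; the sum is limited to 2 decimal places (5 s.f.).
Carrying full precision, 124.633 ÷ 7.5 = 16.6177333333… cm; 7.5 has 2 s.f., so the result keeps min(5, 2) = 2 s.f.
Rounded to 2 significant figures: 17 cm.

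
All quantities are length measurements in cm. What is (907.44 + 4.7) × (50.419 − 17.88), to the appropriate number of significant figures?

2.968 × 10^4 cm²

907.44 + 4.7 = 912.14, limited to 1 d.p. → 4 s.f.; 50.419 − 17.88 = 32.539, limited to 2 d.p. → 4 s.f.
Carrying full precision, 912.14 × 32.539 = 29680.12346; keep min(4, 4) = 4 s.f.
Rounded to 4 significant figures: 2.968 × 10^4 cm².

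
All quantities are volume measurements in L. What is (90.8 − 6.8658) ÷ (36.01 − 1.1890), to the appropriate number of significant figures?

2.41

90.8 − 6.8658 = 83.9342, limited to 1 d.p. → 3 s.f.; 36.01 − 1.1890 = 34.8210, limited to 2 d.p. → 4 s.f.
Carrying full precision, 83.9342 ÷ 34.8210 = 2.41044771833…; keep min(3, 4) = 3 s.f.
Rounded to 3 significant figures: 2.41.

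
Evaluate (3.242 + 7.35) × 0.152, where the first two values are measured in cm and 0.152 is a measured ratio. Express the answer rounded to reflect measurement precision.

3.242 cm + 7.35 cm = 10.592 cm; the sum is limited to 2 decimal places (4 s.f.).
Carrying full precision, 10.592 × 0.152 = 1.609984 cm; 0.152 has 3 s.f., so the result keeps min(4, 3) = 3 s.f.
Rounded to 3 significant figures: 1.61 cm.

1.61 cm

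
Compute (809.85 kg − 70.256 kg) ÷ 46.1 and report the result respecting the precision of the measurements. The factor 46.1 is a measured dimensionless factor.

16.0 kg

809.85 kg − 70.256 kg = 739.594 kg; the difference is limited to 2 decimal places (5 s.f.).
Carrying full precision, 739.594 ÷ 46.1 = 16.0432537961… kg; 46.1 has 3 s.f., so the result keeps min(5, 3) = 3 s.f.
Rounded to 3 significant figures: 16.0 kg.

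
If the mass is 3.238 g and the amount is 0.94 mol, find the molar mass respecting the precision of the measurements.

3.4 g/mol

molar mass = 3.238 g ÷ 0.94 mol = 3.44468085106… g/mol.
3.238 has 4 significant figures; 0.94 has 2.
Division/multiplication keeps the fewest: 2 significant figures.
Rounded: 3.4 g/mol.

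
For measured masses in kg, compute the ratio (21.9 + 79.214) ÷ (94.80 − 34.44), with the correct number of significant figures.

21.9 + 79.214 = 101.114, limited to 1 d.p. → 4 s.f.; 94.80 − 34.44 = 60.36, limited to 2 d.p. → 4 s.f.
Carrying full precision, 101.114 ÷ 60.36 = 1.67518223989…; keep min(4, 4) = 4 s.f.
Rounded to 4 significant figures: 1.675.

1.675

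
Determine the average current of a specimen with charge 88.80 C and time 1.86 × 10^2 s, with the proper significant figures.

0.477 A

average current = 88.80 C ÷ 1.86 × 10^2 s = 0.477419354839… A.
88.80 has 4 significant figures; 1.86 × 10^2 has 3.
Division/multiplication keeps the fewest: 3 significant figures.
Rounded: 0.477 A.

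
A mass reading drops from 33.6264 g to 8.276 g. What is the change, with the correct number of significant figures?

33.6264 g − 8.276 g = 25.3504 g.
Addition/subtraction keeps the fewest decimal places: 33.6264 → 4 decimal places, 8.276 → 3 decimal places; limit is 3.
Rounded to 3 decimal places: 25.350 g.

25.350 g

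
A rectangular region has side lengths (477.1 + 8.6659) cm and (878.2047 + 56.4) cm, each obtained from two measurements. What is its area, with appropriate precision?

477.1 + 8.6659 = 485.7659, limited to 1 d.p. → 4 s.f.; 878.2047 + 56.4 = 934.6047, limited to 1 d.p. → 4 s.f.
Carrying full precision, 485.7659 × 934.6047 = 453999.09324…; keep min(4, 4) = 4 s.f.
Rounded to 4 significant figures: 4.540 × 10⁵ cm².

4.540 × 10⁵ cm²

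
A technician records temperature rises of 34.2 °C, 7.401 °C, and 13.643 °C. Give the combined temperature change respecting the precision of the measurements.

55.2 °C

34.2 °C + 7.401 °C + 13.643 °C = 55.244 °C.
Addition/subtraction keeps the fewest decimal places: 34.2 → 1 decimal place, 7.401 → 3 decimal places, 13.643 → 3 decimal places; limit is 1.
Rounded to 1 decimal place: 55.2 °C.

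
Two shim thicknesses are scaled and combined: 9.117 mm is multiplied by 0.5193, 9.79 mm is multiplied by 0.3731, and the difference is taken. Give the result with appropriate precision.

9.117 × 0.5193 = 4.7344581 → 4.734 mm (4 s.f., last digit at the 10^-3 place).
9.79 × 0.3731 = 3.652649 → 3.65 mm (3 s.f., last digit at the 10^-2 place).
Difference: 1.0818091 mm; keep the coarser place, 10^-2.
Result: 1.08 mm.

1.08 mm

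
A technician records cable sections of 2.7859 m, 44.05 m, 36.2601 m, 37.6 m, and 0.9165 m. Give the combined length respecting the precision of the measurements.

121.6 m

2.7859 m + 44.05 m + 36.2601 m + 37.6 m + 0.9165 m = 121.6125 m.
Addition/subtraction keeps the fewest decimal places: 2.7859 → 4 decimal places, 44.05 → 2 decimal places, 36.2601 → 4 decimal places, 37.6 → 1 decimal place, 0.9165 → 4 decimal places; limit is 1.
Rounded to 1 decimal place: 121.6 m.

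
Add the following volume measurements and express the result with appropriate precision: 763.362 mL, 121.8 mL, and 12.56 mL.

763.362 mL + 121.8 mL + 12.56 mL = 897.722 mL.
Addition/subtraction keeps the fewest decimal places: 763.362 → 3 decimal places, 121.8 → 1 decimal place, 12.56 → 2 decimal places; limit is 1.
Rounded to 1 decimal place: 897.7 mL.

897.7 mL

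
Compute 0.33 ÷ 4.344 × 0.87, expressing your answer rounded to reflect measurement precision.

0.066

0.33 ÷ 4.344 × 0.87 = 0.066091160221…
Multiplication/division keeps the fewest significant figures: 0.33 → 2 s.f., 4.344 → 4 s.f., 0.87 → 2 s.f.; limit is 2.
Rounded to 2 significant figures: 0.066.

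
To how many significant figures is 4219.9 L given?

4219.9: every digit is nonzero and significant.

5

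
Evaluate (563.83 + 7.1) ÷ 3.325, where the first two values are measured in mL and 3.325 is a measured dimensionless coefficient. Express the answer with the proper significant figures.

171.7 mL

563.83 mL + 7.1 mL = 570.93 mL; the sum is limited to 1 decimal place (4 s.f.).
Carrying full precision, 570.93 ÷ 3.325 = 171.708270677… mL; 3.325 has 4 s.f., so the result keeps min(4, 4) = 4 s.f.
Rounded to 4 significant figures: 171.7 mL.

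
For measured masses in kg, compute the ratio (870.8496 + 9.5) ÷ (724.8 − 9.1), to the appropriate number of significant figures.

1.230

870.8496 + 9.5 = 880.3496, limited to 1 d.p. → 4 s.f.; 724.8 − 9.1 = 715.7, limited to 1 d.p. → 4 s.f.
Carrying full precision, 880.3496 ÷ 715.7 = 1.23005393321…; keep min(4, 4) = 4 s.f.
Rounded to 4 significant figures: 1.230.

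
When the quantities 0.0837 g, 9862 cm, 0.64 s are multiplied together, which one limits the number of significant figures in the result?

0.64 s

0.0837 g → 3 s.f.; 9862 cm → 4 s.f.; 0.64 s → 2 s.f.
The fewest is 2 significant figures, from 0.64 s.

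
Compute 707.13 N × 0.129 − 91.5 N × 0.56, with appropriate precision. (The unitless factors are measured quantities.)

4.0 × 10¹ N

707.13 × 0.129 = 91.21977 → 91.2 N (3 s.f., last digit at the 10^-1 place).
91.5 × 0.56 = 51.24 → 51 N (2 s.f., last digit at the 10^0 place).
Difference: 39.97977 N; keep the coarser place, 10^0.
Result: 4.0 × 10¹ N.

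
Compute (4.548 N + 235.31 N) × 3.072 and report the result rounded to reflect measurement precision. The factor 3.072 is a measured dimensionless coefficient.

736.8 N

4.548 N + 235.31 N = 239.858 N; the sum is limited to 2 decimal places (5 s.f.).
Carrying full precision, 239.858 × 3.072 = 736.843776 N; 3.072 has 4 s.f., so the result keeps min(5, 4) = 4 s.f.
Rounded to 4 significant figures: 736.8 N.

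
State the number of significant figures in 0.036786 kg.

5

0.036786: leading zeros are not significant.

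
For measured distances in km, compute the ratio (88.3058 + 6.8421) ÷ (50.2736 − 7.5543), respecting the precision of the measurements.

88.3058 + 6.8421 = 95.1479, limited to 4 d.p. → 6 s.f.; 50.2736 − 7.5543 = 42.7193, limited to 4 d.p. → 6 s.f.
Carrying full precision, 95.1479 ÷ 42.7193 = 2.2272813459…; keep min(6, 6) = 6 s.f.
Rounded to 6 significant figures: 2.22728.

2.22728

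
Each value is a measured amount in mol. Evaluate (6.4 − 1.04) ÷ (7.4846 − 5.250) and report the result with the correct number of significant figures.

6.4 − 1.04 = 5.36, limited to 1 d.p. → 2 s.f.; 7.4846 − 5.250 = 2.2346, limited to 3 d.p. → 4 s.f.
Carrying full precision, 5.36 ÷ 2.2346 = 2.39863957755…; keep min(2, 4) = 2 s.f.
Rounded to 2 significant figures: 2.4.

2.4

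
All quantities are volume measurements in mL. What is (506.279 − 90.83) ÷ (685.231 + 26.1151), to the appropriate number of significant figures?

0.58403

506.279 − 90.83 = 415.449, limited to 2 d.p. → 5 s.f.; 685.231 + 26.1151 = 711.3461, limited to 3 d.p. → 6 s.f.
Carrying full precision, 415.449 ÷ 711.3461 = 0.584032160997…; keep min(5, 6) = 5 s.f.
Rounded to 5 significant figures: 0.58403.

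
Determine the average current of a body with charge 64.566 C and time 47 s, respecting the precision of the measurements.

1.4 A

average current = 64.566 C ÷ 47 s = 1.37374468085… A.
64.566 has 5 significant figures; 47 has 2.
Division/multiplication keeps the fewest: 2 significant figures.
Rounded: 1.4 A.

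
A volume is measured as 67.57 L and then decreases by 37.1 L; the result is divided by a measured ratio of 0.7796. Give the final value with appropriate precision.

39.1 L

67.57 L − 37.1 L = 30.47 L; the difference is limited to 1 decimal place (3 s.f.).
Carrying full precision, 30.47 ÷ 0.7796 = 39.0841457158… L; 0.7796 has 4 s.f., so the result keeps min(3, 4) = 3 s.f.
Rounded to 3 significant figures: 39.1 L.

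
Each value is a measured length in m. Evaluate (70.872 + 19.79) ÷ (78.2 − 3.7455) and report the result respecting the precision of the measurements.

1.22

70.872 + 19.79 = 90.662, limited to 2 d.p. → 4 s.f.; 78.2 − 3.7455 = 74.4545, limited to 1 d.p. → 3 s.f.
Carrying full precision, 90.662 ÷ 74.4545 = 1.21768328308…; keep min(4, 3) = 3 s.f.
Rounded to 3 significant figures: 1.22.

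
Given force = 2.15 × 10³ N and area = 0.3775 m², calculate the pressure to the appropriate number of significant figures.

pressure = 2.15 × 10³ N ÷ 0.3775 m² = 5695.36423841… Pa.
2.15 × 10³ has 3 significant figures; 0.3775 has 4.
Division/multiplication keeps the fewest: 3 significant figures.
Rounded: 5.70 × 10³ Pa.

5.70 × 10³ Pa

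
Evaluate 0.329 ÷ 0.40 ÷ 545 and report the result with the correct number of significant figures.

0.329 ÷ 0.40 ÷ 545 = 0.00150917431193…
Multiplication/division keeps the fewest significant figures: 0.329 → 3 s.f., 0.40 → 2 s.f., 545 → 3 s.f.; limit is 2.
Rounded to 2 significant figures: 1.5 × 10^-3.

1.5 × 10^-3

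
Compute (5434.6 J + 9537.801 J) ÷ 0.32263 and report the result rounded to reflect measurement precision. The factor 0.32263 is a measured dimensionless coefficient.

5434.6 J + 9537.801 J = 14972.401 J; the sum is limited to 1 decimal place (6 s.f.).
Carrying full precision, 14972.401 ÷ 0.32263 = 46407.3427766… J; 0.32263 has 5 s.f., so the result keeps min(6, 5) = 5 s.f.
Rounded to 5 significant figures: 46407 J.

46407 J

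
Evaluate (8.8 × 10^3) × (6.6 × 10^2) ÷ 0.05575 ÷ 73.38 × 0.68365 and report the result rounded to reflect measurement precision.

(8.8 × 10^3) × (6.6 × 10^2) ÷ 0.05575 ÷ 73.38 × 0.68365 = 970594.546235…
Multiplication/division keeps the fewest significant figures: 8.8 × 10^3 → 2 s.f., 6.6 × 10^2 → 2 s.f., 0.05575 → 4 s.f., 73.38 → 4 s.f., 0.68365 → 5 s.f.; limit is 2.
Rounded to 2 significant figures: 9.7 × 10^5.

9.7 × 10^5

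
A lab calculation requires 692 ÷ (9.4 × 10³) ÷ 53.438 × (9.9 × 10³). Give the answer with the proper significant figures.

14

692 ÷ (9.4 × 10³) ÷ 53.438 × (9.9 × 10³) = 13.6383942258…
Multiplication/division keeps the fewest significant figures: 692 → 3 s.f., 9.4 × 10³ → 2 s.f., 53.438 → 5 s.f., 9.9 × 10³ → 2 s.f.; limit is 2.
Rounded to 2 significant figures: 14.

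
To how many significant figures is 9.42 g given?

9.42: every digit is nonzero and significant.

3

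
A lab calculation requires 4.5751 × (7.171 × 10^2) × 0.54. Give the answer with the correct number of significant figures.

4.5751 × (7.171 × 10^2) × 0.54 = 1771.6342734
Multiplication/division keeps the fewest significant figures: 4.5751 → 5 s.f., 7.171 × 10^2 → 4 s.f., 0.54 → 2 s.f.; limit is 2.
Rounded to 2 significant figures: 1.8 × 10^3.

1.8 × 10^3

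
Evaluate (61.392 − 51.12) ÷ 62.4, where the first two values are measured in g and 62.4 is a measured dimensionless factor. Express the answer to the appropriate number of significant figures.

0.165 g

61.392 g − 51.12 g = 10.272 g; the difference is limited to 2 decimal places (4 s.f.).
Carrying full precision, 10.272 ÷ 62.4 = 0.164615384615… g; 62.4 has 3 s.f., so the result keeps min(4, 3) = 3 s.f.
Rounded to 3 significant figures: 0.165 g.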